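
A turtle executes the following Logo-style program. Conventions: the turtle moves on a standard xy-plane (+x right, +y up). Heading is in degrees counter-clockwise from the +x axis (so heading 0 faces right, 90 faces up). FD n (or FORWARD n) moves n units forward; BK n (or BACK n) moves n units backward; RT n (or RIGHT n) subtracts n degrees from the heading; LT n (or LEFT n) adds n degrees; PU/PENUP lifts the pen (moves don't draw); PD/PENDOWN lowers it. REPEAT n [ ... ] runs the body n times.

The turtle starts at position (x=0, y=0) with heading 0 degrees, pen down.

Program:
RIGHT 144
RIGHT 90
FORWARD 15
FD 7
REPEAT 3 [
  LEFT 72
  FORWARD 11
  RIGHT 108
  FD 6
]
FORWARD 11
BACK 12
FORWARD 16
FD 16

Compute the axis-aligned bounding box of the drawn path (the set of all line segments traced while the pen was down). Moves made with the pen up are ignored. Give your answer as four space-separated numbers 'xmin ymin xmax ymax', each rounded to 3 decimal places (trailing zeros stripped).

Answer: -36.793 0 0 48.985

Derivation:
Executing turtle program step by step:
Start: pos=(0,0), heading=0, pen down
RT 144: heading 0 -> 216
RT 90: heading 216 -> 126
FD 15: (0,0) -> (-8.817,12.135) [heading=126, draw]
FD 7: (-8.817,12.135) -> (-12.931,17.798) [heading=126, draw]
REPEAT 3 [
  -- iteration 1/3 --
  LT 72: heading 126 -> 198
  FD 11: (-12.931,17.798) -> (-23.393,14.399) [heading=198, draw]
  RT 108: heading 198 -> 90
  FD 6: (-23.393,14.399) -> (-23.393,20.399) [heading=90, draw]
  -- iteration 2/3 --
  LT 72: heading 90 -> 162
  FD 11: (-23.393,20.399) -> (-33.855,23.798) [heading=162, draw]
  RT 108: heading 162 -> 54
  FD 6: (-33.855,23.798) -> (-30.328,28.652) [heading=54, draw]
  -- iteration 3/3 --
  LT 72: heading 54 -> 126
  FD 11: (-30.328,28.652) -> (-36.793,37.552) [heading=126, draw]
  RT 108: heading 126 -> 18
  FD 6: (-36.793,37.552) -> (-31.087,39.406) [heading=18, draw]
]
FD 11: (-31.087,39.406) -> (-20.625,42.805) [heading=18, draw]
BK 12: (-20.625,42.805) -> (-32.038,39.097) [heading=18, draw]
FD 16: (-32.038,39.097) -> (-16.821,44.041) [heading=18, draw]
FD 16: (-16.821,44.041) -> (-1.604,48.985) [heading=18, draw]
Final: pos=(-1.604,48.985), heading=18, 12 segment(s) drawn

Segment endpoints: x in {-36.793, -33.855, -32.038, -31.087, -30.328, -23.393, -20.625, -16.821, -12.931, -8.817, -1.604, 0}, y in {0, 12.135, 14.399, 17.798, 20.399, 23.798, 28.652, 37.552, 39.097, 39.406, 42.805, 44.041, 48.985}
xmin=-36.793, ymin=0, xmax=0, ymax=48.985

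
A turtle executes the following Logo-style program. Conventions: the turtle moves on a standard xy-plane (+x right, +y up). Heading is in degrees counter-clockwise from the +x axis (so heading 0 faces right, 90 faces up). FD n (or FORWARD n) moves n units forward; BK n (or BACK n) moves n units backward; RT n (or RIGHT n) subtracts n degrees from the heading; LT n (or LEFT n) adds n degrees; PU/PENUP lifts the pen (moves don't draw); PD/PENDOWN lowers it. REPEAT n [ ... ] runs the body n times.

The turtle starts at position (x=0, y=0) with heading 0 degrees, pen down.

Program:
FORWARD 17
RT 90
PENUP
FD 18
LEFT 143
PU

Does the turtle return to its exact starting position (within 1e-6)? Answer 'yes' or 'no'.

Answer: no

Derivation:
Executing turtle program step by step:
Start: pos=(0,0), heading=0, pen down
FD 17: (0,0) -> (17,0) [heading=0, draw]
RT 90: heading 0 -> 270
PU: pen up
FD 18: (17,0) -> (17,-18) [heading=270, move]
LT 143: heading 270 -> 53
PU: pen up
Final: pos=(17,-18), heading=53, 1 segment(s) drawn

Start position: (0, 0)
Final position: (17, -18)
Distance = 24.759; >= 1e-6 -> NOT closed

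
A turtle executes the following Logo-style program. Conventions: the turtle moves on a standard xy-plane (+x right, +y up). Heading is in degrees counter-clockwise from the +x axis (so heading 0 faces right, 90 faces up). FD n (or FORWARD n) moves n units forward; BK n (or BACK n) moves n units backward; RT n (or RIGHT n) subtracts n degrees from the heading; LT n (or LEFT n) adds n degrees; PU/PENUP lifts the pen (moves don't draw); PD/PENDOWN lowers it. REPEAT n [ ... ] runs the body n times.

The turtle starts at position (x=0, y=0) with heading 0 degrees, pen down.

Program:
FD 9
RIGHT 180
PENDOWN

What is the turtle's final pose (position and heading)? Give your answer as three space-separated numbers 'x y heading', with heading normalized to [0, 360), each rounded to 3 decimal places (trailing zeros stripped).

Executing turtle program step by step:
Start: pos=(0,0), heading=0, pen down
FD 9: (0,0) -> (9,0) [heading=0, draw]
RT 180: heading 0 -> 180
PD: pen down
Final: pos=(9,0), heading=180, 1 segment(s) drawn

Answer: 9 0 180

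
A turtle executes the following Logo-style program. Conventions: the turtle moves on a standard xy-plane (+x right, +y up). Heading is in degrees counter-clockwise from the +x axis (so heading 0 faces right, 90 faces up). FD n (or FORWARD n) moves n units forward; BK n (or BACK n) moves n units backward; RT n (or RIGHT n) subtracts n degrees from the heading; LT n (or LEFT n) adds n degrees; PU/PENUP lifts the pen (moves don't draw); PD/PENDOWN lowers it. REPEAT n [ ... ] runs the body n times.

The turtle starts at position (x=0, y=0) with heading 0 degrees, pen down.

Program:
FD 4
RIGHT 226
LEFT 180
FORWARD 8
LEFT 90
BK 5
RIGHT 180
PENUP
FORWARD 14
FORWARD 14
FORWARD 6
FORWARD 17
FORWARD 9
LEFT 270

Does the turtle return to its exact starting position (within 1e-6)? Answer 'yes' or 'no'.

Answer: no

Derivation:
Executing turtle program step by step:
Start: pos=(0,0), heading=0, pen down
FD 4: (0,0) -> (4,0) [heading=0, draw]
RT 226: heading 0 -> 134
LT 180: heading 134 -> 314
FD 8: (4,0) -> (9.557,-5.755) [heading=314, draw]
LT 90: heading 314 -> 44
BK 5: (9.557,-5.755) -> (5.961,-9.228) [heading=44, draw]
RT 180: heading 44 -> 224
PU: pen up
FD 14: (5.961,-9.228) -> (-4.11,-18.953) [heading=224, move]
FD 14: (-4.11,-18.953) -> (-14.181,-28.678) [heading=224, move]
FD 6: (-14.181,-28.678) -> (-18.497,-32.846) [heading=224, move]
FD 17: (-18.497,-32.846) -> (-30.726,-44.656) [heading=224, move]
FD 9: (-30.726,-44.656) -> (-37.2,-50.908) [heading=224, move]
LT 270: heading 224 -> 134
Final: pos=(-37.2,-50.908), heading=134, 3 segment(s) drawn

Start position: (0, 0)
Final position: (-37.2, -50.908)
Distance = 63.051; >= 1e-6 -> NOT closed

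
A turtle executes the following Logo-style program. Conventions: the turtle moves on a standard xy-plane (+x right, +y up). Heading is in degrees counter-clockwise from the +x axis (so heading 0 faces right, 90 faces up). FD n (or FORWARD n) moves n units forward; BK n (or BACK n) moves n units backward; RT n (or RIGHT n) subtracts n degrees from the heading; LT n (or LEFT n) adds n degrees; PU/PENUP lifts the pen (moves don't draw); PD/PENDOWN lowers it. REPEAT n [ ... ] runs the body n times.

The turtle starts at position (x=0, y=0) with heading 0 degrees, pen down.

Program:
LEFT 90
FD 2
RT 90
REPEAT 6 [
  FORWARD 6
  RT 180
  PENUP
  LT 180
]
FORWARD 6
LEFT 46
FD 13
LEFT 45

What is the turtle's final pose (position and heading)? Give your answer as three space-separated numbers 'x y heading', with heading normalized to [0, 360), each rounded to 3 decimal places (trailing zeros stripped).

Executing turtle program step by step:
Start: pos=(0,0), heading=0, pen down
LT 90: heading 0 -> 90
FD 2: (0,0) -> (0,2) [heading=90, draw]
RT 90: heading 90 -> 0
REPEAT 6 [
  -- iteration 1/6 --
  FD 6: (0,2) -> (6,2) [heading=0, draw]
  RT 180: heading 0 -> 180
  PU: pen up
  LT 180: heading 180 -> 0
  -- iteration 2/6 --
  FD 6: (6,2) -> (12,2) [heading=0, move]
  RT 180: heading 0 -> 180
  PU: pen up
  LT 180: heading 180 -> 0
  -- iteration 3/6 --
  FD 6: (12,2) -> (18,2) [heading=0, move]
  RT 180: heading 0 -> 180
  PU: pen up
  LT 180: heading 180 -> 0
  -- iteration 4/6 --
  FD 6: (18,2) -> (24,2) [heading=0, move]
  RT 180: heading 0 -> 180
  PU: pen up
  LT 180: heading 180 -> 0
  -- iteration 5/6 --
  FD 6: (24,2) -> (30,2) [heading=0, move]
  RT 180: heading 0 -> 180
  PU: pen up
  LT 180: heading 180 -> 0
  -- iteration 6/6 --
  FD 6: (30,2) -> (36,2) [heading=0, move]
  RT 180: heading 0 -> 180
  PU: pen up
  LT 180: heading 180 -> 0
]
FD 6: (36,2) -> (42,2) [heading=0, move]
LT 46: heading 0 -> 46
FD 13: (42,2) -> (51.031,11.351) [heading=46, move]
LT 45: heading 46 -> 91
Final: pos=(51.031,11.351), heading=91, 2 segment(s) drawn

Answer: 51.031 11.351 91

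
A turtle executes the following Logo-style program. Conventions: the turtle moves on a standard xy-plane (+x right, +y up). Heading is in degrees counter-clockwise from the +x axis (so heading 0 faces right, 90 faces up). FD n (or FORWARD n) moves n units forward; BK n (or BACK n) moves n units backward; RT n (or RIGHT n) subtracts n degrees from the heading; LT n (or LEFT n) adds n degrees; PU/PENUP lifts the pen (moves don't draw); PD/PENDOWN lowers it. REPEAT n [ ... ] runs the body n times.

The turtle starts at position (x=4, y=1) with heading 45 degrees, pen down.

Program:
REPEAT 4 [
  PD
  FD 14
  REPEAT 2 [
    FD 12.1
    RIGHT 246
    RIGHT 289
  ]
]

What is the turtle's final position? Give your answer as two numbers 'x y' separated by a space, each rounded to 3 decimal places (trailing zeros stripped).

Answer: 35.144 46.666

Derivation:
Executing turtle program step by step:
Start: pos=(4,1), heading=45, pen down
REPEAT 4 [
  -- iteration 1/4 --
  PD: pen down
  FD 14: (4,1) -> (13.899,10.899) [heading=45, draw]
  REPEAT 2 [
    -- iteration 1/2 --
    FD 12.1: (13.899,10.899) -> (22.455,19.455) [heading=45, draw]
    RT 246: heading 45 -> 159
    RT 289: heading 159 -> 230
    -- iteration 2/2 --
    FD 12.1: (22.455,19.455) -> (14.678,10.186) [heading=230, draw]
    RT 246: heading 230 -> 344
    RT 289: heading 344 -> 55
  ]
  -- iteration 2/4 --
  PD: pen down
  FD 14: (14.678,10.186) -> (22.708,21.654) [heading=55, draw]
  REPEAT 2 [
    -- iteration 1/2 --
    FD 12.1: (22.708,21.654) -> (29.648,31.566) [heading=55, draw]
    RT 246: heading 55 -> 169
    RT 289: heading 169 -> 240
    -- iteration 2/2 --
    FD 12.1: (29.648,31.566) -> (23.598,21.087) [heading=240, draw]
    RT 246: heading 240 -> 354
    RT 289: heading 354 -> 65
  ]
  -- iteration 3/4 --
  PD: pen down
  FD 14: (23.598,21.087) -> (29.515,33.776) [heading=65, draw]
  REPEAT 2 [
    -- iteration 1/2 --
    FD 12.1: (29.515,33.776) -> (34.628,44.742) [heading=65, draw]
    RT 246: heading 65 -> 179
    RT 289: heading 179 -> 250
    -- iteration 2/2 --
    FD 12.1: (34.628,44.742) -> (30.49,33.372) [heading=250, draw]
    RT 246: heading 250 -> 4
    RT 289: heading 4 -> 75
  ]
  -- iteration 4/4 --
  PD: pen down
  FD 14: (30.49,33.372) -> (34.113,46.895) [heading=75, draw]
  REPEAT 2 [
    -- iteration 1/2 --
    FD 12.1: (34.113,46.895) -> (37.245,58.582) [heading=75, draw]
    RT 246: heading 75 -> 189
    RT 289: heading 189 -> 260
    -- iteration 2/2 --
    FD 12.1: (37.245,58.582) -> (35.144,46.666) [heading=260, draw]
    RT 246: heading 260 -> 14
    RT 289: heading 14 -> 85
  ]
]
Final: pos=(35.144,46.666), heading=85, 12 segment(s) drawn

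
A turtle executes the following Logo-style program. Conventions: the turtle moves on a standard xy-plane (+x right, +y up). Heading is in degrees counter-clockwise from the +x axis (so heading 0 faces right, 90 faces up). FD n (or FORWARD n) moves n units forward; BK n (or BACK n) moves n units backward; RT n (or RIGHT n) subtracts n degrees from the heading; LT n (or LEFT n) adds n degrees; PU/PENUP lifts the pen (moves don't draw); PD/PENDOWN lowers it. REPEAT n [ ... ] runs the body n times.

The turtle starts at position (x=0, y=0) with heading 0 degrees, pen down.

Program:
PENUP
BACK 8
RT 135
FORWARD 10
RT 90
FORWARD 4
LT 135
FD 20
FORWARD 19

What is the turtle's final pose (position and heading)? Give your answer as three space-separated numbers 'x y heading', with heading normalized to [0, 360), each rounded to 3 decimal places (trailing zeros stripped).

Answer: -17.899 -43.243 270

Derivation:
Executing turtle program step by step:
Start: pos=(0,0), heading=0, pen down
PU: pen up
BK 8: (0,0) -> (-8,0) [heading=0, move]
RT 135: heading 0 -> 225
FD 10: (-8,0) -> (-15.071,-7.071) [heading=225, move]
RT 90: heading 225 -> 135
FD 4: (-15.071,-7.071) -> (-17.899,-4.243) [heading=135, move]
LT 135: heading 135 -> 270
FD 20: (-17.899,-4.243) -> (-17.899,-24.243) [heading=270, move]
FD 19: (-17.899,-24.243) -> (-17.899,-43.243) [heading=270, move]
Final: pos=(-17.899,-43.243), heading=270, 0 segment(s) drawn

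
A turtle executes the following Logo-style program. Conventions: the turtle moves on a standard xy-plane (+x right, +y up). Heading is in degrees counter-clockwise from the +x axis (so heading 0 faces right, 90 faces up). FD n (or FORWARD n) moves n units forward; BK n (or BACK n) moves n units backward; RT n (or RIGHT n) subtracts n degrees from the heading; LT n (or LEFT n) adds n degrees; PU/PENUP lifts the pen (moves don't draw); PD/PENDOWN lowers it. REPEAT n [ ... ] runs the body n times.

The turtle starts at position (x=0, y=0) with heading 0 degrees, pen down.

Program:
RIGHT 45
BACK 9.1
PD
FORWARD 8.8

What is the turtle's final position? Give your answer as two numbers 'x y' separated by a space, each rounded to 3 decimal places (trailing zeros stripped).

Executing turtle program step by step:
Start: pos=(0,0), heading=0, pen down
RT 45: heading 0 -> 315
BK 9.1: (0,0) -> (-6.435,6.435) [heading=315, draw]
PD: pen down
FD 8.8: (-6.435,6.435) -> (-0.212,0.212) [heading=315, draw]
Final: pos=(-0.212,0.212), heading=315, 2 segment(s) drawn

Answer: -0.212 0.212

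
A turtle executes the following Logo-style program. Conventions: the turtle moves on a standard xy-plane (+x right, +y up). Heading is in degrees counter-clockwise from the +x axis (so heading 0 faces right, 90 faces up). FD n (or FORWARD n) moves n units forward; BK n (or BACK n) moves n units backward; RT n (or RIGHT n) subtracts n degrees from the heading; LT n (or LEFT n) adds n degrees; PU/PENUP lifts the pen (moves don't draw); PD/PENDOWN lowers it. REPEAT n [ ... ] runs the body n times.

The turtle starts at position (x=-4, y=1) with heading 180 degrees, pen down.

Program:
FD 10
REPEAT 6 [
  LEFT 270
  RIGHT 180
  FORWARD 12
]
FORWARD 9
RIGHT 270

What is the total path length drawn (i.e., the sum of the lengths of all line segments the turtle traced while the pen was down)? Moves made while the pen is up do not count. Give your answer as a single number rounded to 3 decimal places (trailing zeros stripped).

Answer: 91

Derivation:
Executing turtle program step by step:
Start: pos=(-4,1), heading=180, pen down
FD 10: (-4,1) -> (-14,1) [heading=180, draw]
REPEAT 6 [
  -- iteration 1/6 --
  LT 270: heading 180 -> 90
  RT 180: heading 90 -> 270
  FD 12: (-14,1) -> (-14,-11) [heading=270, draw]
  -- iteration 2/6 --
  LT 270: heading 270 -> 180
  RT 180: heading 180 -> 0
  FD 12: (-14,-11) -> (-2,-11) [heading=0, draw]
  -- iteration 3/6 --
  LT 270: heading 0 -> 270
  RT 180: heading 270 -> 90
  FD 12: (-2,-11) -> (-2,1) [heading=90, draw]
  -- iteration 4/6 --
  LT 270: heading 90 -> 0
  RT 180: heading 0 -> 180
  FD 12: (-2,1) -> (-14,1) [heading=180, draw]
  -- iteration 5/6 --
  LT 270: heading 180 -> 90
  RT 180: heading 90 -> 270
  FD 12: (-14,1) -> (-14,-11) [heading=270, draw]
  -- iteration 6/6 --
  LT 270: heading 270 -> 180
  RT 180: heading 180 -> 0
  FD 12: (-14,-11) -> (-2,-11) [heading=0, draw]
]
FD 9: (-2,-11) -> (7,-11) [heading=0, draw]
RT 270: heading 0 -> 90
Final: pos=(7,-11), heading=90, 8 segment(s) drawn

Segment lengths:
  seg 1: (-4,1) -> (-14,1), length = 10
  seg 2: (-14,1) -> (-14,-11), length = 12
  seg 3: (-14,-11) -> (-2,-11), length = 12
  seg 4: (-2,-11) -> (-2,1), length = 12
  seg 5: (-2,1) -> (-14,1), length = 12
  seg 6: (-14,1) -> (-14,-11), length = 12
  seg 7: (-14,-11) -> (-2,-11), length = 12
  seg 8: (-2,-11) -> (7,-11), length = 9
Total = 91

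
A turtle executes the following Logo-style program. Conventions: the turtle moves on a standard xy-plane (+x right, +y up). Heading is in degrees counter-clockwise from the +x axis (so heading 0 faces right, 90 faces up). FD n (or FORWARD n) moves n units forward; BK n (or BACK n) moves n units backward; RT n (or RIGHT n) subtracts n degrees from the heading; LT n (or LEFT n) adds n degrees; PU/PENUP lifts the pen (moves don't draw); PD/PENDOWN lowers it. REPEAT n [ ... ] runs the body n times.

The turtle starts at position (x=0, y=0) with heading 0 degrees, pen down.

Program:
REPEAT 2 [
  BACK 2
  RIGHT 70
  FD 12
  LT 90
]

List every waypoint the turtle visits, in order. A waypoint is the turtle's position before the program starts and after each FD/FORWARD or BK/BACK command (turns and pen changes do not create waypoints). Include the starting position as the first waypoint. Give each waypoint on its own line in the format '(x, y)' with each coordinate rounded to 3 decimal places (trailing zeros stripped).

Answer: (0, 0)
(-2, 0)
(2.104, -11.276)
(0.225, -11.96)
(7.938, -21.153)

Derivation:
Executing turtle program step by step:
Start: pos=(0,0), heading=0, pen down
REPEAT 2 [
  -- iteration 1/2 --
  BK 2: (0,0) -> (-2,0) [heading=0, draw]
  RT 70: heading 0 -> 290
  FD 12: (-2,0) -> (2.104,-11.276) [heading=290, draw]
  LT 90: heading 290 -> 20
  -- iteration 2/2 --
  BK 2: (2.104,-11.276) -> (0.225,-11.96) [heading=20, draw]
  RT 70: heading 20 -> 310
  FD 12: (0.225,-11.96) -> (7.938,-21.153) [heading=310, draw]
  LT 90: heading 310 -> 40
]
Final: pos=(7.938,-21.153), heading=40, 4 segment(s) drawn
Waypoints (5 total):
(0, 0)
(-2, 0)
(2.104, -11.276)
(0.225, -11.96)
(7.938, -21.153)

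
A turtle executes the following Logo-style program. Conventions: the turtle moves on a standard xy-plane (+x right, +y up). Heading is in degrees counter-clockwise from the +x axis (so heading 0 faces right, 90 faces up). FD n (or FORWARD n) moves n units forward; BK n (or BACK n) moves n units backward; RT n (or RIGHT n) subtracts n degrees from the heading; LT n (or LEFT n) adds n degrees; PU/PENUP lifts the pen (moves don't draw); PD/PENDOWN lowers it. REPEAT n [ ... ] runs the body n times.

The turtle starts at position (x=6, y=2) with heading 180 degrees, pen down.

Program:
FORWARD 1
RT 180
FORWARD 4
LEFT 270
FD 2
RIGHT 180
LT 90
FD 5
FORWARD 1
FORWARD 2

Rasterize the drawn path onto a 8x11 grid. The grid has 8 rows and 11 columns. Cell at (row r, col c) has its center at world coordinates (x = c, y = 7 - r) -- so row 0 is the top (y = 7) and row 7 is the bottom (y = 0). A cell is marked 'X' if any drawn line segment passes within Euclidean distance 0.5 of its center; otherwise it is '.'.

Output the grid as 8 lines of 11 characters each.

Segment 0: (6,2) -> (5,2)
Segment 1: (5,2) -> (9,2)
Segment 2: (9,2) -> (9,0)
Segment 3: (9,0) -> (4,0)
Segment 4: (4,0) -> (3,0)
Segment 5: (3,0) -> (1,0)

Answer: ...........
...........
...........
...........
...........
.....XXXXX.
.........X.
.XXXXXXXXX.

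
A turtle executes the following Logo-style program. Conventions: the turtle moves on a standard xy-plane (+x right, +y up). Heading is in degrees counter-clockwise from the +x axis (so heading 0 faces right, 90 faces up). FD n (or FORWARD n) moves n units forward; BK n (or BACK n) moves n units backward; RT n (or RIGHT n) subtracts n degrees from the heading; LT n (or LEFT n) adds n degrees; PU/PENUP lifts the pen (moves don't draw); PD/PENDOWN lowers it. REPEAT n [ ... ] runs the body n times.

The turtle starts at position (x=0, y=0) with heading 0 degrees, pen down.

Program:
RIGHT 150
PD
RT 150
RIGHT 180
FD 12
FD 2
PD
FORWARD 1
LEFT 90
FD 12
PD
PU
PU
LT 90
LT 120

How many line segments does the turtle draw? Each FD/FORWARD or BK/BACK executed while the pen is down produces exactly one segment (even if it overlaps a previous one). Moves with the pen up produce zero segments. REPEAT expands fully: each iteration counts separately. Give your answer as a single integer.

Answer: 4

Derivation:
Executing turtle program step by step:
Start: pos=(0,0), heading=0, pen down
RT 150: heading 0 -> 210
PD: pen down
RT 150: heading 210 -> 60
RT 180: heading 60 -> 240
FD 12: (0,0) -> (-6,-10.392) [heading=240, draw]
FD 2: (-6,-10.392) -> (-7,-12.124) [heading=240, draw]
PD: pen down
FD 1: (-7,-12.124) -> (-7.5,-12.99) [heading=240, draw]
LT 90: heading 240 -> 330
FD 12: (-7.5,-12.99) -> (2.892,-18.99) [heading=330, draw]
PD: pen down
PU: pen up
PU: pen up
LT 90: heading 330 -> 60
LT 120: heading 60 -> 180
Final: pos=(2.892,-18.99), heading=180, 4 segment(s) drawn
Segments drawn: 4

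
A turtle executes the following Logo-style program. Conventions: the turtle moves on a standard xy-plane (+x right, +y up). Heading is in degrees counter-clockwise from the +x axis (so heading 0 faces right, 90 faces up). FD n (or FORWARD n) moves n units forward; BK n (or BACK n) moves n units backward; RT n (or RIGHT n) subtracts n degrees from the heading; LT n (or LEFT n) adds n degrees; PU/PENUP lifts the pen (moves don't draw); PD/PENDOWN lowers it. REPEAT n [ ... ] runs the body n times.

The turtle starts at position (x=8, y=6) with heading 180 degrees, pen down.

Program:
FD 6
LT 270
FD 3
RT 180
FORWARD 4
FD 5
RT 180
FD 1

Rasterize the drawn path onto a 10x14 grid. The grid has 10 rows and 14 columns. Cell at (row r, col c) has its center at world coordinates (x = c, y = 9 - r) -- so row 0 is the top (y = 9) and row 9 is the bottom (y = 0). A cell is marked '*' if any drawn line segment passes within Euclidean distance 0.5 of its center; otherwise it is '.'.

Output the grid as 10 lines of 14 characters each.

Segment 0: (8,6) -> (2,6)
Segment 1: (2,6) -> (2,9)
Segment 2: (2,9) -> (2,5)
Segment 3: (2,5) -> (2,0)
Segment 4: (2,0) -> (2,1)

Answer: ..*...........
..*...........
..*...........
..*******.....
..*...........
..*...........
..*...........
..*...........
..*...........
..*...........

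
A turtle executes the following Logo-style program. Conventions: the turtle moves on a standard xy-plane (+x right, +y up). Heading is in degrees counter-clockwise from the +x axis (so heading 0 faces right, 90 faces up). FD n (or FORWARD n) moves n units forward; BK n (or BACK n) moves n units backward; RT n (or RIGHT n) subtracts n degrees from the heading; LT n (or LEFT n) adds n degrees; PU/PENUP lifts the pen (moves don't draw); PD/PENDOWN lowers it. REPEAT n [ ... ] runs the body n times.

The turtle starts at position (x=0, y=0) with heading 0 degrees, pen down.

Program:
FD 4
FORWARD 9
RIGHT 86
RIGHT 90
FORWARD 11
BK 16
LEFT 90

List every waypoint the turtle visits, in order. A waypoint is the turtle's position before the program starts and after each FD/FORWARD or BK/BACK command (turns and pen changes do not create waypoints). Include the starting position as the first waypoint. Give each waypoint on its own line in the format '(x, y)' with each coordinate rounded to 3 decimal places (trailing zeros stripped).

Executing turtle program step by step:
Start: pos=(0,0), heading=0, pen down
FD 4: (0,0) -> (4,0) [heading=0, draw]
FD 9: (4,0) -> (13,0) [heading=0, draw]
RT 86: heading 0 -> 274
RT 90: heading 274 -> 184
FD 11: (13,0) -> (2.027,-0.767) [heading=184, draw]
BK 16: (2.027,-0.767) -> (17.988,0.349) [heading=184, draw]
LT 90: heading 184 -> 274
Final: pos=(17.988,0.349), heading=274, 4 segment(s) drawn
Waypoints (5 total):
(0, 0)
(4, 0)
(13, 0)
(2.027, -0.767)
(17.988, 0.349)

Answer: (0, 0)
(4, 0)
(13, 0)
(2.027, -0.767)
(17.988, 0.349)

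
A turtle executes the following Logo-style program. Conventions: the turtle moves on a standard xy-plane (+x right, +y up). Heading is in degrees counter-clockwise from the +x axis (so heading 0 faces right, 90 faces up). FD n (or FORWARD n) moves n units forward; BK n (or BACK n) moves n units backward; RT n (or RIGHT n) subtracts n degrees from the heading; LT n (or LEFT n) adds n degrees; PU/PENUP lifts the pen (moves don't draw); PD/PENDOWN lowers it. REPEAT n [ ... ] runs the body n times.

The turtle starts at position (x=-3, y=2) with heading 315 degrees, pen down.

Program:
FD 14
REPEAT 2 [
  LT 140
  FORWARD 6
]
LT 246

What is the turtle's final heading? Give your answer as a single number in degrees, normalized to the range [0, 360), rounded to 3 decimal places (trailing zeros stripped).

Executing turtle program step by step:
Start: pos=(-3,2), heading=315, pen down
FD 14: (-3,2) -> (6.899,-7.899) [heading=315, draw]
REPEAT 2 [
  -- iteration 1/2 --
  LT 140: heading 315 -> 95
  FD 6: (6.899,-7.899) -> (6.377,-1.922) [heading=95, draw]
  -- iteration 2/2 --
  LT 140: heading 95 -> 235
  FD 6: (6.377,-1.922) -> (2.935,-6.837) [heading=235, draw]
]
LT 246: heading 235 -> 121
Final: pos=(2.935,-6.837), heading=121, 3 segment(s) drawn

Answer: 121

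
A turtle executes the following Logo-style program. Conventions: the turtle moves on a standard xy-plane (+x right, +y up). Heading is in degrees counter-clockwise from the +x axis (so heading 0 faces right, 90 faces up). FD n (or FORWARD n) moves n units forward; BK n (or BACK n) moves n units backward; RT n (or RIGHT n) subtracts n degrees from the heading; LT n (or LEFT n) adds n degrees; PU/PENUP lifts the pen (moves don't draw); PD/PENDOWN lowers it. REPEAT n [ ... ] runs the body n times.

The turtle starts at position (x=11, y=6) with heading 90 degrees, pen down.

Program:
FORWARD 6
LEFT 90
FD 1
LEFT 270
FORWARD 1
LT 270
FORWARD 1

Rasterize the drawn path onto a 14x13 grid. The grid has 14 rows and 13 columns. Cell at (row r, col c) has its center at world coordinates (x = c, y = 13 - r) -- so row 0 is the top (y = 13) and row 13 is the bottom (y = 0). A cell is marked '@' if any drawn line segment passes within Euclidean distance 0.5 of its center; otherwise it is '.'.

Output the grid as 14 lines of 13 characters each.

Answer: ..........@@.
..........@@.
...........@.
...........@.
...........@.
...........@.
...........@.
...........@.
.............
.............
.............
.............
.............
.............

Derivation:
Segment 0: (11,6) -> (11,12)
Segment 1: (11,12) -> (10,12)
Segment 2: (10,12) -> (10,13)
Segment 3: (10,13) -> (11,13)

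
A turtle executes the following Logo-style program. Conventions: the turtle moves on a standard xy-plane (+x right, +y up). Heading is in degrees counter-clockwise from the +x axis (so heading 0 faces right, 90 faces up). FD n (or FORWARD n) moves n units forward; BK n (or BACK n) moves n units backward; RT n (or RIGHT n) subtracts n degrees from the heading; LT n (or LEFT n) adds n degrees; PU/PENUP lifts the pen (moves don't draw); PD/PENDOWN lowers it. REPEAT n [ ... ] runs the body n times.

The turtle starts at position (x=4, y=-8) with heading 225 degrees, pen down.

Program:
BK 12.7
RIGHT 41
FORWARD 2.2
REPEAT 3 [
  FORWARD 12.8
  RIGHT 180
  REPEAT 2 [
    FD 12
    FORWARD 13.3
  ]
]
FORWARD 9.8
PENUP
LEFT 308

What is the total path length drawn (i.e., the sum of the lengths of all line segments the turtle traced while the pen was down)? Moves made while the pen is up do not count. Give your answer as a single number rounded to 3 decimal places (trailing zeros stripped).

Executing turtle program step by step:
Start: pos=(4,-8), heading=225, pen down
BK 12.7: (4,-8) -> (12.98,0.98) [heading=225, draw]
RT 41: heading 225 -> 184
FD 2.2: (12.98,0.98) -> (10.786,0.827) [heading=184, draw]
REPEAT 3 [
  -- iteration 1/3 --
  FD 12.8: (10.786,0.827) -> (-1.983,-0.066) [heading=184, draw]
  RT 180: heading 184 -> 4
  REPEAT 2 [
    -- iteration 1/2 --
    FD 12: (-1.983,-0.066) -> (9.988,0.771) [heading=4, draw]
    FD 13.3: (9.988,0.771) -> (23.255,1.699) [heading=4, draw]
    -- iteration 2/2 --
    FD 12: (23.255,1.699) -> (35.226,2.536) [heading=4, draw]
    FD 13.3: (35.226,2.536) -> (48.494,3.464) [heading=4, draw]
  ]
  -- iteration 2/3 --
  FD 12.8: (48.494,3.464) -> (61.262,4.356) [heading=4, draw]
  RT 180: heading 4 -> 184
  REPEAT 2 [
    -- iteration 1/2 --
    FD 12: (61.262,4.356) -> (49.292,3.519) [heading=184, draw]
    FD 13.3: (49.292,3.519) -> (36.024,2.592) [heading=184, draw]
    -- iteration 2/2 --
    FD 12: (36.024,2.592) -> (24.053,1.755) [heading=184, draw]
    FD 13.3: (24.053,1.755) -> (10.786,0.827) [heading=184, draw]
  ]
  -- iteration 3/3 --
  FD 12.8: (10.786,0.827) -> (-1.983,-0.066) [heading=184, draw]
  RT 180: heading 184 -> 4
  REPEAT 2 [
    -- iteration 1/2 --
    FD 12: (-1.983,-0.066) -> (9.988,0.771) [heading=4, draw]
    FD 13.3: (9.988,0.771) -> (23.255,1.699) [heading=4, draw]
    -- iteration 2/2 --
    FD 12: (23.255,1.699) -> (35.226,2.536) [heading=4, draw]
    FD 13.3: (35.226,2.536) -> (48.494,3.464) [heading=4, draw]
  ]
]
FD 9.8: (48.494,3.464) -> (58.27,4.147) [heading=4, draw]
PU: pen up
LT 308: heading 4 -> 312
Final: pos=(58.27,4.147), heading=312, 18 segment(s) drawn

Segment lengths:
  seg 1: (4,-8) -> (12.98,0.98), length = 12.7
  seg 2: (12.98,0.98) -> (10.786,0.827), length = 2.2
  seg 3: (10.786,0.827) -> (-1.983,-0.066), length = 12.8
  seg 4: (-1.983,-0.066) -> (9.988,0.771), length = 12
  seg 5: (9.988,0.771) -> (23.255,1.699), length = 13.3
  seg 6: (23.255,1.699) -> (35.226,2.536), length = 12
  seg 7: (35.226,2.536) -> (48.494,3.464), length = 13.3
  seg 8: (48.494,3.464) -> (61.262,4.356), length = 12.8
  seg 9: (61.262,4.356) -> (49.292,3.519), length = 12
  seg 10: (49.292,3.519) -> (36.024,2.592), length = 13.3
  seg 11: (36.024,2.592) -> (24.053,1.755), length = 12
  seg 12: (24.053,1.755) -> (10.786,0.827), length = 13.3
  seg 13: (10.786,0.827) -> (-1.983,-0.066), length = 12.8
  seg 14: (-1.983,-0.066) -> (9.988,0.771), length = 12
  seg 15: (9.988,0.771) -> (23.255,1.699), length = 13.3
  seg 16: (23.255,1.699) -> (35.226,2.536), length = 12
  seg 17: (35.226,2.536) -> (48.494,3.464), length = 13.3
  seg 18: (48.494,3.464) -> (58.27,4.147), length = 9.8
Total = 214.9

Answer: 214.9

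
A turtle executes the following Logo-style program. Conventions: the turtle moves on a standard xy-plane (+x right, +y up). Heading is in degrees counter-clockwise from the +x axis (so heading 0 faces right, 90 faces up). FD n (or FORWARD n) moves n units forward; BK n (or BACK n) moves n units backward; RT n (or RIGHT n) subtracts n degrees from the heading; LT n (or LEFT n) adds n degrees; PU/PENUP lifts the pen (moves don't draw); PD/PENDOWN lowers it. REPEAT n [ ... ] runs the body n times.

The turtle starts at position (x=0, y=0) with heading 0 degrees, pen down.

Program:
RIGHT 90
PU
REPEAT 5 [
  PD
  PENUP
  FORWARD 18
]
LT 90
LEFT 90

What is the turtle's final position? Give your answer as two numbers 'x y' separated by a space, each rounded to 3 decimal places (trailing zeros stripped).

Answer: 0 -90

Derivation:
Executing turtle program step by step:
Start: pos=(0,0), heading=0, pen down
RT 90: heading 0 -> 270
PU: pen up
REPEAT 5 [
  -- iteration 1/5 --
  PD: pen down
  PU: pen up
  FD 18: (0,0) -> (0,-18) [heading=270, move]
  -- iteration 2/5 --
  PD: pen down
  PU: pen up
  FD 18: (0,-18) -> (0,-36) [heading=270, move]
  -- iteration 3/5 --
  PD: pen down
  PU: pen up
  FD 18: (0,-36) -> (0,-54) [heading=270, move]
  -- iteration 4/5 --
  PD: pen down
  PU: pen up
  FD 18: (0,-54) -> (0,-72) [heading=270, move]
  -- iteration 5/5 --
  PD: pen down
  PU: pen up
  FD 18: (0,-72) -> (0,-90) [heading=270, move]
]
LT 90: heading 270 -> 0
LT 90: heading 0 -> 90
Final: pos=(0,-90), heading=90, 0 segment(s) drawn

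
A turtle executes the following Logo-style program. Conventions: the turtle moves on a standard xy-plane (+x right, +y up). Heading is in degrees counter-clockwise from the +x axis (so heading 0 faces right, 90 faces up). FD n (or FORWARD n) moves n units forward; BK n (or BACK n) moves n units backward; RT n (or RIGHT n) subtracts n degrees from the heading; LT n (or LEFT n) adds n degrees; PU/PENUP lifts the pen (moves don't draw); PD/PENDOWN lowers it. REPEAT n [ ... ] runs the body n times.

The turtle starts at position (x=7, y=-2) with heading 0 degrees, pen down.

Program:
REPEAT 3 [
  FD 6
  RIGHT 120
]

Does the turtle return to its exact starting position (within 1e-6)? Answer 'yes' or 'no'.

Answer: yes

Derivation:
Executing turtle program step by step:
Start: pos=(7,-2), heading=0, pen down
REPEAT 3 [
  -- iteration 1/3 --
  FD 6: (7,-2) -> (13,-2) [heading=0, draw]
  RT 120: heading 0 -> 240
  -- iteration 2/3 --
  FD 6: (13,-2) -> (10,-7.196) [heading=240, draw]
  RT 120: heading 240 -> 120
  -- iteration 3/3 --
  FD 6: (10,-7.196) -> (7,-2) [heading=120, draw]
  RT 120: heading 120 -> 0
]
Final: pos=(7,-2), heading=0, 3 segment(s) drawn

Start position: (7, -2)
Final position: (7, -2)
Distance = 0; < 1e-6 -> CLOSED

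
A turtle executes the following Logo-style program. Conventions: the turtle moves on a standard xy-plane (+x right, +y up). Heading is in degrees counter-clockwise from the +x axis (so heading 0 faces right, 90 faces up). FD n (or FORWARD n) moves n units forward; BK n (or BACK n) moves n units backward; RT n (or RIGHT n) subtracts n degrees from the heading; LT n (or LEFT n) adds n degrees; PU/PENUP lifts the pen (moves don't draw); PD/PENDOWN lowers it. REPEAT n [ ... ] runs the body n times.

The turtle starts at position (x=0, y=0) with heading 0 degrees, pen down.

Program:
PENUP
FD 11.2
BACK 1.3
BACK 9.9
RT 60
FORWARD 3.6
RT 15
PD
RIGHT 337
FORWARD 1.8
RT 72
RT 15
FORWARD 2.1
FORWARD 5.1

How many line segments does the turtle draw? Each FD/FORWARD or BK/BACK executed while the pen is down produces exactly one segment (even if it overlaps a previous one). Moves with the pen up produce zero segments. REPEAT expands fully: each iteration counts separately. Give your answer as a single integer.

Answer: 3

Derivation:
Executing turtle program step by step:
Start: pos=(0,0), heading=0, pen down
PU: pen up
FD 11.2: (0,0) -> (11.2,0) [heading=0, move]
BK 1.3: (11.2,0) -> (9.9,0) [heading=0, move]
BK 9.9: (9.9,0) -> (0,0) [heading=0, move]
RT 60: heading 0 -> 300
FD 3.6: (0,0) -> (1.8,-3.118) [heading=300, move]
RT 15: heading 300 -> 285
PD: pen down
RT 337: heading 285 -> 308
FD 1.8: (1.8,-3.118) -> (2.908,-4.536) [heading=308, draw]
RT 72: heading 308 -> 236
RT 15: heading 236 -> 221
FD 2.1: (2.908,-4.536) -> (1.323,-5.914) [heading=221, draw]
FD 5.1: (1.323,-5.914) -> (-2.526,-9.26) [heading=221, draw]
Final: pos=(-2.526,-9.26), heading=221, 3 segment(s) drawn
Segments drawn: 3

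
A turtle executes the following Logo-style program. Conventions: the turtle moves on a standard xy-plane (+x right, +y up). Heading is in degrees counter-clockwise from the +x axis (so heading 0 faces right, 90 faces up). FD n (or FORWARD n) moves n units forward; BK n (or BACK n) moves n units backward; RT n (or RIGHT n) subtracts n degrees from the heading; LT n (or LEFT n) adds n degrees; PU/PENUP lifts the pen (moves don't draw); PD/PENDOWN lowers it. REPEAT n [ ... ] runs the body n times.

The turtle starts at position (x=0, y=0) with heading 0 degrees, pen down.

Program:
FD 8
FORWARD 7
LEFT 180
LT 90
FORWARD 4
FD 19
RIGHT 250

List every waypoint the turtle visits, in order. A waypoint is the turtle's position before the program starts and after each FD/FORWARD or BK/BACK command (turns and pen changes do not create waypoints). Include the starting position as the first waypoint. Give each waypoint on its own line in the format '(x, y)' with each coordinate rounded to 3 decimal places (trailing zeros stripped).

Answer: (0, 0)
(8, 0)
(15, 0)
(15, -4)
(15, -23)

Derivation:
Executing turtle program step by step:
Start: pos=(0,0), heading=0, pen down
FD 8: (0,0) -> (8,0) [heading=0, draw]
FD 7: (8,0) -> (15,0) [heading=0, draw]
LT 180: heading 0 -> 180
LT 90: heading 180 -> 270
FD 4: (15,0) -> (15,-4) [heading=270, draw]
FD 19: (15,-4) -> (15,-23) [heading=270, draw]
RT 250: heading 270 -> 20
Final: pos=(15,-23), heading=20, 4 segment(s) drawn
Waypoints (5 total):
(0, 0)
(8, 0)
(15, 0)
(15, -4)
(15, -23)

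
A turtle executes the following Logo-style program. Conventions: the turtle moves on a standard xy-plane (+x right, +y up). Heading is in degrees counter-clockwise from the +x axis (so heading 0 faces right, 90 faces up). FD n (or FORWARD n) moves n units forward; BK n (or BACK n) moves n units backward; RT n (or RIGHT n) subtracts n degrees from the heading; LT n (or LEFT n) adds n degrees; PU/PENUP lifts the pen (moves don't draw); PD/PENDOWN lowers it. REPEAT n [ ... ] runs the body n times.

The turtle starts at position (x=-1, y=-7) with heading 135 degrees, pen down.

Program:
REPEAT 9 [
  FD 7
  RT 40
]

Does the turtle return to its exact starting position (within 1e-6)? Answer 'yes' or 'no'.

Executing turtle program step by step:
Start: pos=(-1,-7), heading=135, pen down
REPEAT 9 [
  -- iteration 1/9 --
  FD 7: (-1,-7) -> (-5.95,-2.05) [heading=135, draw]
  RT 40: heading 135 -> 95
  -- iteration 2/9 --
  FD 7: (-5.95,-2.05) -> (-6.56,4.923) [heading=95, draw]
  RT 40: heading 95 -> 55
  -- iteration 3/9 --
  FD 7: (-6.56,4.923) -> (-2.545,10.657) [heading=55, draw]
  RT 40: heading 55 -> 15
  -- iteration 4/9 --
  FD 7: (-2.545,10.657) -> (4.217,12.469) [heading=15, draw]
  RT 40: heading 15 -> 335
  -- iteration 5/9 --
  FD 7: (4.217,12.469) -> (10.561,9.511) [heading=335, draw]
  RT 40: heading 335 -> 295
  -- iteration 6/9 --
  FD 7: (10.561,9.511) -> (13.519,3.166) [heading=295, draw]
  RT 40: heading 295 -> 255
  -- iteration 7/9 --
  FD 7: (13.519,3.166) -> (11.707,-3.595) [heading=255, draw]
  RT 40: heading 255 -> 215
  -- iteration 8/9 --
  FD 7: (11.707,-3.595) -> (5.973,-7.61) [heading=215, draw]
  RT 40: heading 215 -> 175
  -- iteration 9/9 --
  FD 7: (5.973,-7.61) -> (-1,-7) [heading=175, draw]
  RT 40: heading 175 -> 135
]
Final: pos=(-1,-7), heading=135, 9 segment(s) drawn

Start position: (-1, -7)
Final position: (-1, -7)
Distance = 0; < 1e-6 -> CLOSED

Answer: yes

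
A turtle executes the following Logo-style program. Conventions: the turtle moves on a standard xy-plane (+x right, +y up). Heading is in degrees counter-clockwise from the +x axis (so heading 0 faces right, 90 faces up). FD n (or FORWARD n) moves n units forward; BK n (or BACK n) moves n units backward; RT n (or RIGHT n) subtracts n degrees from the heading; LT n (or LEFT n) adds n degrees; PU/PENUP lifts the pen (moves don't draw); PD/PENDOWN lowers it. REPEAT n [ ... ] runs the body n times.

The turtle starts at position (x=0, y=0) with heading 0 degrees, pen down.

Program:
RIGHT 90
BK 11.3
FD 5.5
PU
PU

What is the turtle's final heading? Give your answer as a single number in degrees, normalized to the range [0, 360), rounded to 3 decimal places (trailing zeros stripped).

Answer: 270

Derivation:
Executing turtle program step by step:
Start: pos=(0,0), heading=0, pen down
RT 90: heading 0 -> 270
BK 11.3: (0,0) -> (0,11.3) [heading=270, draw]
FD 5.5: (0,11.3) -> (0,5.8) [heading=270, draw]
PU: pen up
PU: pen up
Final: pos=(0,5.8), heading=270, 2 segment(s) drawn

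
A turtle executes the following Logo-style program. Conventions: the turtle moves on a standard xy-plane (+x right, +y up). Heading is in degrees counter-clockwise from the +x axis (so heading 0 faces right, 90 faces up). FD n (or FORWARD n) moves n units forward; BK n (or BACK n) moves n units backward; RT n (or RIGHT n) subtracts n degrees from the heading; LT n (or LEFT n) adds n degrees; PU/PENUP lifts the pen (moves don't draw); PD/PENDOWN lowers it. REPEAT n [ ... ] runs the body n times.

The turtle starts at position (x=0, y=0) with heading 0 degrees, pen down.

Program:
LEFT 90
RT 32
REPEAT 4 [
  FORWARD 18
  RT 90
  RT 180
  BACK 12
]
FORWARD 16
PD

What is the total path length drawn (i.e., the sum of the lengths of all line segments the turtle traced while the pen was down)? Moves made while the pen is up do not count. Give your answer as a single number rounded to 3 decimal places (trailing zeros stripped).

Executing turtle program step by step:
Start: pos=(0,0), heading=0, pen down
LT 90: heading 0 -> 90
RT 32: heading 90 -> 58
REPEAT 4 [
  -- iteration 1/4 --
  FD 18: (0,0) -> (9.539,15.265) [heading=58, draw]
  RT 90: heading 58 -> 328
  RT 180: heading 328 -> 148
  BK 12: (9.539,15.265) -> (19.715,8.906) [heading=148, draw]
  -- iteration 2/4 --
  FD 18: (19.715,8.906) -> (4.45,18.444) [heading=148, draw]
  RT 90: heading 148 -> 58
  RT 180: heading 58 -> 238
  BK 12: (4.45,18.444) -> (10.809,28.621) [heading=238, draw]
  -- iteration 3/4 --
  FD 18: (10.809,28.621) -> (1.271,13.356) [heading=238, draw]
  RT 90: heading 238 -> 148
  RT 180: heading 148 -> 328
  BK 12: (1.271,13.356) -> (-8.906,19.715) [heading=328, draw]
  -- iteration 4/4 --
  FD 18: (-8.906,19.715) -> (6.359,10.177) [heading=328, draw]
  RT 90: heading 328 -> 238
  RT 180: heading 238 -> 58
  BK 12: (6.359,10.177) -> (0,0) [heading=58, draw]
]
FD 16: (0,0) -> (8.479,13.569) [heading=58, draw]
PD: pen down
Final: pos=(8.479,13.569), heading=58, 9 segment(s) drawn

Segment lengths:
  seg 1: (0,0) -> (9.539,15.265), length = 18
  seg 2: (9.539,15.265) -> (19.715,8.906), length = 12
  seg 3: (19.715,8.906) -> (4.45,18.444), length = 18
  seg 4: (4.45,18.444) -> (10.809,28.621), length = 12
  seg 5: (10.809,28.621) -> (1.271,13.356), length = 18
  seg 6: (1.271,13.356) -> (-8.906,19.715), length = 12
  seg 7: (-8.906,19.715) -> (6.359,10.177), length = 18
  seg 8: (6.359,10.177) -> (0,0), length = 12
  seg 9: (0,0) -> (8.479,13.569), length = 16
Total = 136

Answer: 136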